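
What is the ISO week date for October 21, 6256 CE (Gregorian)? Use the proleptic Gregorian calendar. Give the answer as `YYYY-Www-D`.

The weekday is Tuesday (ISO weekday 2).
That Tuesday belongs to ISO week 43 of ISO year 6256.

6256-W43-2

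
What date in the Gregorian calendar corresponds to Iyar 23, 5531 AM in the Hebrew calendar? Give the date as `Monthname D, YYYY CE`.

May 7, 1771 CE

Both dates share Julian Day Number 2368031; in the Gregorian calendar that is 7 May 1771 CE.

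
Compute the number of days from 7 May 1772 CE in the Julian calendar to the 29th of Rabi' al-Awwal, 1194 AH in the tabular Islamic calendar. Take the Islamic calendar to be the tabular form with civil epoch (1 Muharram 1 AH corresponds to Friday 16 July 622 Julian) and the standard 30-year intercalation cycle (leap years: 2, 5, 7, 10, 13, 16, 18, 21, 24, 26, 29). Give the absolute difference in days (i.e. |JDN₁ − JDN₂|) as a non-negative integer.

2878

First date → JDN 2368408; second date → JDN 2371286.
The interval is |2368408 − 2371286| = 2878 days.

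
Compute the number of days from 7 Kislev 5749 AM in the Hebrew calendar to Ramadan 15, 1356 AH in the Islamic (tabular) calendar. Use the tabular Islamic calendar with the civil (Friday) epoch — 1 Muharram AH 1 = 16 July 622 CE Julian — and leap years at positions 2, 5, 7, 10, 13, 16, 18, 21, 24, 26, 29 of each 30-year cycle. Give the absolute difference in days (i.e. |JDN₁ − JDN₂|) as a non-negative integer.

18625

JDN of the first date = 2447482.
JDN of the second date = 2428857.
|2428857 − 2447482| = 18625.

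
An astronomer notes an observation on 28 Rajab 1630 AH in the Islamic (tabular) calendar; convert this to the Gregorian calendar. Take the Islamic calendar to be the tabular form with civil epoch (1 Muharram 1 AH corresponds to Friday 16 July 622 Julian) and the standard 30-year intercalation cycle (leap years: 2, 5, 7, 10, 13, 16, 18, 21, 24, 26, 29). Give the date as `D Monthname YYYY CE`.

Julian Day Number of the source date = 2525907.
Converting JDN 2525907 to the Gregorian calendar gives 7 August 2203 CE.

7 August 2203 CE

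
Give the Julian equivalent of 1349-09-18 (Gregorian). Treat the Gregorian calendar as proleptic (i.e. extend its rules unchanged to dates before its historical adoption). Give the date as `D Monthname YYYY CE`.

At this point the Julian calendar is 8 days behind the Gregorian.
18 September 1349 Gregorian − 8 days → 10 September 1349 Julian.

10 September 1349 CE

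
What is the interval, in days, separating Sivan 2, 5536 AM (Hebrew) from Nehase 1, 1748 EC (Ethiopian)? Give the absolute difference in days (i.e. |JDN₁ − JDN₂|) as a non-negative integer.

7228

First date → JDN 2369871; second date → JDN 2362643.
The interval is |2369871 − 2362643| = 7228 days.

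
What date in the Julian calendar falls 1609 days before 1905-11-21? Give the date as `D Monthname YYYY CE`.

JDN of 1905-11-21 = 2417184.
2417184 − 1609 = 2415575.
JDN 2415575 in the Julian calendar is 26 June 1901 CE.

26 June 1901 CE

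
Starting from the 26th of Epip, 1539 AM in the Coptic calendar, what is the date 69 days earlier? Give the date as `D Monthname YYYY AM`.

The starting date is JDN 2387109; 2387109 − 69 = 2387040.
JDN 2387040 corresponds to 17 Pashons 1539 AM.

17 Pashons 1539 AM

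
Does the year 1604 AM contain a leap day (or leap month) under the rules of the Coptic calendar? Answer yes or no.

1604 mod 4 = 0; in the Coptic calendar a year is leap when year mod 4 = 3, so it is a common year.

no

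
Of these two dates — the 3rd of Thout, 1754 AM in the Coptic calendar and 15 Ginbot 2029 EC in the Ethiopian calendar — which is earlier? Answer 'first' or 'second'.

The two dates have Julian Day Numbers 2465315 and 2465202 respectively.
Since 2465202 < 2465315, the second date comes first.

second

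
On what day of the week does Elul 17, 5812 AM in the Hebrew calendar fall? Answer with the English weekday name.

Wednesday

Equivalently 11 September 2052 Gregorian, JDN 2470792.
JDN 2470792 mod 7 = 2, and JDN 0 was a Monday, so this is a Wednesday.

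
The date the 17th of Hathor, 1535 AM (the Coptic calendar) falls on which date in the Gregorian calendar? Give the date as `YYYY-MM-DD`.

1818-11-25

Both dates share Julian Day Number 2385399; in the Gregorian calendar that is 25 November 1818 CE.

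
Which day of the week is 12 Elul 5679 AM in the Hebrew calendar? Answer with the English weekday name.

Sunday

In the Gregorian calendar this is 7 September 1919 (JDN 2422209).
Since JDN mod 7 = 6 (0 = Monday), the day is Sunday.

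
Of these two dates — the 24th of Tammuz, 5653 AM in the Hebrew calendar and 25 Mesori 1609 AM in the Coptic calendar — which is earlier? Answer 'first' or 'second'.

The two dates have Julian Day Numbers 2412653 and 2412706 respectively.
Since 2412653 < 2412706, the first date comes first.

first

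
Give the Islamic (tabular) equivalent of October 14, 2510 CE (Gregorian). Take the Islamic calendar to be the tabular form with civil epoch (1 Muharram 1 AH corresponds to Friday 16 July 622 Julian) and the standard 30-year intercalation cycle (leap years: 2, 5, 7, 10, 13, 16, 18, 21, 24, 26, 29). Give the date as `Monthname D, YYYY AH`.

Julian Day Number of the source date = 2638105.
Converting JDN 2638105 to the tabular Islamic calendar gives 9 Rabi' al-Awwal 1947 AH.

Rabi' al-Awwal 9, 1947 AH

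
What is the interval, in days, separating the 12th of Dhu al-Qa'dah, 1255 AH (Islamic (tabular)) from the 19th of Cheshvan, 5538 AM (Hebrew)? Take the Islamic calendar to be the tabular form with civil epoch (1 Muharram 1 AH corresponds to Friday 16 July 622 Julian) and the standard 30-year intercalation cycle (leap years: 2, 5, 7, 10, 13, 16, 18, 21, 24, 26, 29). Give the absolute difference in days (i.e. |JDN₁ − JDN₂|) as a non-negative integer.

JDN of the first date = 2393122.
JDN of the second date = 2370419.
|2370419 − 2393122| = 22703.

22703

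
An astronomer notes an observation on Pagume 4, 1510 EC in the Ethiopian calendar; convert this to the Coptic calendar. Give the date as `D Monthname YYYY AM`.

Julian Day Number of the source date = 2275746.
Converting JDN 2275746 to the Coptic calendar gives 4 Pi Kogi Enavot 1234 AM.

4 Pi Kogi Enavot 1234 AM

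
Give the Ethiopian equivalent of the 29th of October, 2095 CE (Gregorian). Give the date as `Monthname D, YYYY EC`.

Tikimt 18, 2088 EC

Both dates share Julian Day Number 2486545; in the Ethiopian calendar that is 18 Tikimt 2088 EC.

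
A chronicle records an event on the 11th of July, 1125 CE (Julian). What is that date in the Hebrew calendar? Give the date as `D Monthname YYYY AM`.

The source date corresponds to 18 July 1125 in the proleptic Gregorian calendar (JDN 2132156).
That day falls on 9 Av 4885 AM in the Hebrew calendar.

9 Av 4885 AM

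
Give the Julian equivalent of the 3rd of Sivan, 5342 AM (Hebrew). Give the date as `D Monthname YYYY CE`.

24 May 1582 CE

Both dates share Julian Day Number 2299027; in the Julian calendar that is 24 May 1582 CE.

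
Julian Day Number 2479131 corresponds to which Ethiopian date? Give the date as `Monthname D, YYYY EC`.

JDN 2479131 is 12 July 2075 in the Gregorian calendar.
In the Ethiopian calendar that day is Hamle 5, 2067 EC.

Hamle 5, 2067 EC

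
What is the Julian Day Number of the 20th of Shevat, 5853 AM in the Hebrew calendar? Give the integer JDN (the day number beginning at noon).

In the Gregorian calendar the same day is 16 February 2093.
JDN 2299161 is 15 October 1582 CE (Gregorian); the target day is +186399 days from there, so JDN = 2485560.

2485560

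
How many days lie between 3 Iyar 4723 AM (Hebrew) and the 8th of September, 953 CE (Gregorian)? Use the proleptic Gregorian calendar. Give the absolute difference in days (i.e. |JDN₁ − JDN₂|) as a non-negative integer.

JDN of the first date = 2072912.
JDN of the second date = 2069387.
|2069387 − 2072912| = 3525.

3525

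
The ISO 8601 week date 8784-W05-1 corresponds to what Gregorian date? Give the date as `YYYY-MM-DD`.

ISO week 1 of 8784 is the week containing the first Thursday of 8784.
Week 5, day 1 (Monday) lands on 8784-01-30.

8784-01-30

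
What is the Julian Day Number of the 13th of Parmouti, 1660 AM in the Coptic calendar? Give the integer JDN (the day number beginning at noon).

Equivalently 21 April 1944 (Gregorian).
JDN 2400001 is 17 November 1858 CE (Gregorian), MJD 0; the target day is +31201 days from there, so JDN = 2431202.

2431202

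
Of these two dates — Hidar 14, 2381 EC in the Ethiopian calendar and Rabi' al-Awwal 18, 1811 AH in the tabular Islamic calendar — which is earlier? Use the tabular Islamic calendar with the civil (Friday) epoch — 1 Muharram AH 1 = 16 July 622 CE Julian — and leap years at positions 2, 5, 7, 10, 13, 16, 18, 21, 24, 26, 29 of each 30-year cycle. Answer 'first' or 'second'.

Converting both to JDN: 2593589 vs 2589920; the smaller is the second.

second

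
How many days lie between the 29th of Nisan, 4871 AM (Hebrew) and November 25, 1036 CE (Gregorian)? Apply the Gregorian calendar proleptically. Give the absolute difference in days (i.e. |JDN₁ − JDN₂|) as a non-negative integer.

27169

JDN of the first date = 2126949.
JDN of the second date = 2099780.
|2099780 − 2126949| = 27169.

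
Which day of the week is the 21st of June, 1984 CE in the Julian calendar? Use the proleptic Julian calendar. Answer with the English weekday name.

Wednesday

Equivalently 4 July 1984 Gregorian, JDN 2445886.
2445886 ≡ 2 (mod 7); counting from Monday = 0 gives Wednesday.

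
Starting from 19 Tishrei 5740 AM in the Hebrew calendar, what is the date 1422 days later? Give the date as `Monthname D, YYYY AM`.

Elul 23, 5743 AM

The starting date is JDN 2444157; 2444157 + 1422 = 2445579.
JDN 2445579 corresponds to Elul 23, 5743 AM.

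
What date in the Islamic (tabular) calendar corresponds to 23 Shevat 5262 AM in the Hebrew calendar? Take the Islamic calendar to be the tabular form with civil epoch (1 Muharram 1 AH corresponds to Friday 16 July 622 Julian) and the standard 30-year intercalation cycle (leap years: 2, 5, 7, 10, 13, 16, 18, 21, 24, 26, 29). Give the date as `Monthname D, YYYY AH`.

Rajab 23, 907 AH

Julian Day Number of the source date = 2269695.
Converting JDN 2269695 to the tabular Islamic calendar gives 23 Rajab 907 AH.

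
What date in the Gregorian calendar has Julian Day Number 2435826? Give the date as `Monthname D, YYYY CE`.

December 18, 1956 CE

Counting from JDN 2299161 = 15 Oct 1582 gives an offset of 136665 days.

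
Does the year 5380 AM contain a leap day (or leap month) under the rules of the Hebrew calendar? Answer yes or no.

yes

Hebrew year 5380 is year 3 of its 19-year Metonic cycle; leap years are at positions 3, 6, 8, 11, 14, 17, 19, so it is a leap year (13 months).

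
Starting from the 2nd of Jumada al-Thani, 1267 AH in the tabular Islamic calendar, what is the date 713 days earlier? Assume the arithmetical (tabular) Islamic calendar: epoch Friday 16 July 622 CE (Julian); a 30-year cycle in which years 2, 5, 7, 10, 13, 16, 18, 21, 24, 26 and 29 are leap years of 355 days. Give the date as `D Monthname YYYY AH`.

28 Jumada al-Awwal 1265 AH

JDN of the 2nd of Jumada al-Thani, 1267 AH = 2397217.
2397217 − 713 = 2396504.
JDN 2396504 in the tabular Islamic calendar is 28 Jumada al-Awwal 1265 AH.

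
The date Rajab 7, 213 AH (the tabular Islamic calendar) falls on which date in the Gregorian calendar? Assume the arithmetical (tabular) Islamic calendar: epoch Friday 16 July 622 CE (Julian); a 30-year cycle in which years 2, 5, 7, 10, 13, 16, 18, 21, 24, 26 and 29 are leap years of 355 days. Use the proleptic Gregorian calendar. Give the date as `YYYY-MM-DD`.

Both dates share Julian Day Number 2023749; in the Gregorian calendar that is 25 September 828 CE.

0828-09-25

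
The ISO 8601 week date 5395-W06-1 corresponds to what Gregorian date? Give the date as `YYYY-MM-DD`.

5395-02-02

ISO week 1 of 5395 is the week containing the first Thursday of 5395.
Week 6, day 1 (Monday) lands on 5395-02-02.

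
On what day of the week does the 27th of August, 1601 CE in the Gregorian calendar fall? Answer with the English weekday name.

Monday

Since JDN mod 7 = 0 (0 = Monday), the day is Monday.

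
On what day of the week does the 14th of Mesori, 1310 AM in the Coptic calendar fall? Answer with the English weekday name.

Wednesday

This is JDN 2303485 (17 August 1594 Gregorian).
2303485 ≡ 2 (mod 7); counting from Monday = 0 gives Wednesday.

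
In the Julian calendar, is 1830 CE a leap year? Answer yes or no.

no

1830 mod 4 = 2, so it is a common year in the Julian calendar.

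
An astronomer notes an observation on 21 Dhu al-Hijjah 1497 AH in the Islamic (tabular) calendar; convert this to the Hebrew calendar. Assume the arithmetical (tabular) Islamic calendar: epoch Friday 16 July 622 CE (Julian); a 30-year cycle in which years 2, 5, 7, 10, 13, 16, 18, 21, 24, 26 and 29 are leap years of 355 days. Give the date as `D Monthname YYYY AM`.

The source date corresponds to 11 December 2074 in the Gregorian calendar (JDN 2478918).
That day falls on 22 Kislev 5835 AM in the Hebrew calendar.

22 Kislev 5835 AM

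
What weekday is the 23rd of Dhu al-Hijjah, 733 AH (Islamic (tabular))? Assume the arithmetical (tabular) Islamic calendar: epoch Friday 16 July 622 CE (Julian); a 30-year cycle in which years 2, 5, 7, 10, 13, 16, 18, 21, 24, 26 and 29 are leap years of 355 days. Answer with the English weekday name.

Saturday

Equivalently 12 September 1333 Gregorian, JDN 2208183.
Since JDN mod 7 = 5 (0 = Monday), the day is Saturday.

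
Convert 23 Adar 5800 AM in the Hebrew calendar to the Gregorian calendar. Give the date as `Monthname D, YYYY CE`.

March 8, 2040 CE

Both dates share Julian Day Number 2466222; in the Gregorian calendar that is 8 March 2040 CE.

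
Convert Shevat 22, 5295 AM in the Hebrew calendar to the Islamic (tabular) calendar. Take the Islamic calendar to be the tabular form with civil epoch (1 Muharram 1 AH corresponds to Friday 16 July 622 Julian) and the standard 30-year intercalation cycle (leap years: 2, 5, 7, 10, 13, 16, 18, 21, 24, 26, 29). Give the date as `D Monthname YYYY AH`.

22 Rajab 941 AH

Julian Day Number of the source date = 2281743.
Converting JDN 2281743 to the tabular Islamic calendar gives 22 Rajab 941 AH.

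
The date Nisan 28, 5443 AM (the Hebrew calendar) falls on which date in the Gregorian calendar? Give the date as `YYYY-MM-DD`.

Julian Day Number of the source date = 2335877.
Converting JDN 2335877 to the Gregorian calendar gives 24 April 1683 CE.

1683-04-24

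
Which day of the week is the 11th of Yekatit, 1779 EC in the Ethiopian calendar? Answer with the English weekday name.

In the Gregorian calendar this is 16 February 1787 (JDN 2373795).
Since JDN mod 7 = 4 (0 = Monday), the day is Friday.

Friday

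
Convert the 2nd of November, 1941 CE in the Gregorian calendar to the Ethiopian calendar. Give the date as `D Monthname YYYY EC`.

Julian Day Number of the source date = 2430301.
Converting JDN 2430301 to the Ethiopian calendar gives 23 Tikimt 1934 EC.

23 Tikimt 1934 EC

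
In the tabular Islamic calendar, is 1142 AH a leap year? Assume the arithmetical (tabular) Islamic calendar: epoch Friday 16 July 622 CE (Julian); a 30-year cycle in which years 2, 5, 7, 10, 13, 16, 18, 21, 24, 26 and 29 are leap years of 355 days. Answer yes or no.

yes

Year 1142 AH is year 2 of its 30-year cycle; leap positions are 2, 5, 7, 10, 13, 16, 18, 21, 24, 26, 29, so it is a leap year (355 days).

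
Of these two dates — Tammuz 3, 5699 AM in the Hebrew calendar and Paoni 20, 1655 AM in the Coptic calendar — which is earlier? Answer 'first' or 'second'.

Converting both to JDN: 2429435 vs 2429442; the smaller is the first.

first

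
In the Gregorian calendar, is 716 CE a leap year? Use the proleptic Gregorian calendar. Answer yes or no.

716 is divisible by 4 and not by 100, so it is a leap year.

yes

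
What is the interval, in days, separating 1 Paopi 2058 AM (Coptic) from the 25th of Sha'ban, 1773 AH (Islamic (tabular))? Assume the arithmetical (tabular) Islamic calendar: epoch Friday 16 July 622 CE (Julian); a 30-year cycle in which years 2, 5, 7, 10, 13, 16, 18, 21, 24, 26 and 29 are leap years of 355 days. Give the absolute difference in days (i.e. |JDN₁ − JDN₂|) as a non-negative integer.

JDN of the first date = 2576379.
JDN of the second date = 2576609.
|2576609 − 2576379| = 230.

230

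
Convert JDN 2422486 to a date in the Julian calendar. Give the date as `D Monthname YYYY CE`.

28 May 1920 CE

The Gregorian equivalent of JDN 2422486 is 10 June 1920.
In the Julian calendar that day is 28 May 1920 CE.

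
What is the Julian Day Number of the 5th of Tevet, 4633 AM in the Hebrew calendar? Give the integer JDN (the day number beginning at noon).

2039899

In the proleptic Gregorian calendar the same day is 13 December 872.
JDN 2299161 is 15 October 1582 CE (Gregorian); the target day is −259262 days from there, so JDN = 2039899.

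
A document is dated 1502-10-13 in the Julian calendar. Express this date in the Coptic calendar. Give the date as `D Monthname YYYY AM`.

16 Paopi 1219 AM

Julian Day Number of the source date = 2269949.
Converting JDN 2269949 to the Coptic calendar gives 16 Paopi 1219 AM.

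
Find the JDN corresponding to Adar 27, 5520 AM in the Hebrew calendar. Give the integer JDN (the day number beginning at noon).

2363961

In the Gregorian calendar the same day is 15 March 1760.
JDN 2451545 is 1 January 2000 CE (Gregorian); the target day is −87584 days from there, so JDN = 2363961.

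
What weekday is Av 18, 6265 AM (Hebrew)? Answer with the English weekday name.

Thursday

This is JDN 2636224 (20 August 2505 Gregorian).
Since JDN mod 7 = 3 (0 = Monday), the day is Thursday.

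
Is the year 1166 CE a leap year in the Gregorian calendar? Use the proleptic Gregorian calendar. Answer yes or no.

1166 is not divisible by 4, so it is a common year.

no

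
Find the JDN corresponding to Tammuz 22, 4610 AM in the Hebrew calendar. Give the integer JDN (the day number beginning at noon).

2031707

In the proleptic Gregorian calendar the same day is 10 July 850.
JDN 2400001 is 17 November 1858 CE (Gregorian), MJD 0; the target day is −368294 days from there, so JDN = 2031707.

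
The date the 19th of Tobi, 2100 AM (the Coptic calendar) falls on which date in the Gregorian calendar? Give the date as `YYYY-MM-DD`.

Julian Day Number of the source date = 2591828.
Converting JDN 2591828 to the Gregorian calendar gives 31 January 2384 CE.

2384-01-31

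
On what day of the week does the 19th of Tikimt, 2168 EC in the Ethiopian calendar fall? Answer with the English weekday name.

In the Gregorian calendar this is 31 October 2175 (JDN 2515766).
JDN 2515766 mod 7 = 1, and JDN 0 was a Monday, so this is a Tuesday.

Tuesday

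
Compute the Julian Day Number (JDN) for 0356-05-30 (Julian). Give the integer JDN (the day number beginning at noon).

1851237

In the proleptic Gregorian calendar the same day is 31 May 356.
JDN 2451545 is 1 January 2000 CE (Gregorian); the target day is −600308 days from there, so JDN = 1851237.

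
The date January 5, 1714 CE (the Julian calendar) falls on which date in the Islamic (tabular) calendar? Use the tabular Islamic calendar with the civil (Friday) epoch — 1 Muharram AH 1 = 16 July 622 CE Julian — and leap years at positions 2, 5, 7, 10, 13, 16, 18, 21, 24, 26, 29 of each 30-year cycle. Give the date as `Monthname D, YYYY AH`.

Both dates share Julian Day Number 2347101; in the tabular Islamic calendar that is 29 Dhu al-Hijjah 1125 AH.

Dhu al-Hijjah 29, 1125 AH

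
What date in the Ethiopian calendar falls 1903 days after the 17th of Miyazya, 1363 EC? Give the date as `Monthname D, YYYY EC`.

Hamle 3, 1368 EC

JDN of the 17th of Miyazya, 1363 EC = 2221917.
2221917 + 1903 = 2223820.
JDN 2223820 in the Ethiopian calendar is Hamle 3, 1368 EC.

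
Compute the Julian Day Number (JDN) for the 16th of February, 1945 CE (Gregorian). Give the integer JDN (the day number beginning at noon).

2431503

JDN 2451545 is 1 January 2000 CE (Gregorian); the target day is −20042 days from there, so JDN = 2431503.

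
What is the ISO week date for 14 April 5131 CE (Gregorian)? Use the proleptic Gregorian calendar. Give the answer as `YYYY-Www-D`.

The weekday is Tuesday (ISO weekday 2).
That Tuesday belongs to ISO week 16 of ISO year 5131.

5131-W16-2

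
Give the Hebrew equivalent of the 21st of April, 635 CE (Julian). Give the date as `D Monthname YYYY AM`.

28 Nisan 4395 AM

Julian Day Number of the source date = 1953102.
Converting JDN 1953102 to the Hebrew calendar gives 28 Nisan 4395 AM.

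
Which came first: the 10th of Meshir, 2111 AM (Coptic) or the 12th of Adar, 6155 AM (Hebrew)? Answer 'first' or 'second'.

first

The two dates have Julian Day Numbers 2595866 and 2595879 respectively.
Since 2595866 < 2595879, the first date comes first.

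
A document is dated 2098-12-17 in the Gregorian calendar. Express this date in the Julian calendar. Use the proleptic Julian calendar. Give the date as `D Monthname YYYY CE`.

At this point the Julian calendar is 13 days behind the Gregorian.
17 December 2098 Gregorian − 13 days → 4 December 2098 Julian.

4 December 2098 CE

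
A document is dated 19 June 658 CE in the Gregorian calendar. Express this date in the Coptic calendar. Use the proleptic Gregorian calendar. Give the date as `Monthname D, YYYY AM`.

Paoni 22, 374 AM

Julian Day Number of the source date = 1961559.
Converting JDN 1961559 to the Coptic calendar gives 22 Paoni 374 AM.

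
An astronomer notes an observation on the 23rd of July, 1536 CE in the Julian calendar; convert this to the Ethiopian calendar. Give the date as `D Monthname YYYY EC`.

Julian Day Number of the source date = 2282286.
Converting JDN 2282286 to the Ethiopian calendar gives 29 Hamle 1528 EC.

29 Hamle 1528 EC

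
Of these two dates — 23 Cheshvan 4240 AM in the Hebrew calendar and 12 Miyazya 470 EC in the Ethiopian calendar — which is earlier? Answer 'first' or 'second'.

second

First date → JDN 1896310; second date → JDN 1895744.
JDN 1895744 < JDN 1896310, so the second date is earlier.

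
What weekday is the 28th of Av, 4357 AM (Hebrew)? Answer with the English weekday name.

Sunday

This is JDN 1939342 (20 August 597 Gregorian).
Since JDN mod 7 = 6 (0 = Monday), the day is Sunday.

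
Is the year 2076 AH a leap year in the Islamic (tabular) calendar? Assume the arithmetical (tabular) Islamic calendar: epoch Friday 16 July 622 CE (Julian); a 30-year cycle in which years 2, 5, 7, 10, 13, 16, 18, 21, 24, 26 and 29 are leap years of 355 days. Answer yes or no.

no

Year 2076 AH is year 6 of its 30-year cycle; leap positions are 2, 5, 7, 10, 13, 16, 18, 21, 24, 26, 29, so it is a common year (354 days).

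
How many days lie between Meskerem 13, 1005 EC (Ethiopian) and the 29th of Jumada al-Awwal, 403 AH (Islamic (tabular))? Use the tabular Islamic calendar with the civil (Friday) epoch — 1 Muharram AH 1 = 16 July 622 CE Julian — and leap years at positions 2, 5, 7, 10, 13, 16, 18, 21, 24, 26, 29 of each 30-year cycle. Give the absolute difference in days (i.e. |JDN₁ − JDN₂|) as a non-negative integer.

JDN of the first date = 2090944.
JDN of the second date = 2091041.
|2091041 − 2090944| = 97.

97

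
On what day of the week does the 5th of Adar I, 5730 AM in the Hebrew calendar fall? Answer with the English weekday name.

This is JDN 2440629 (11 February 1970 Gregorian).
Since JDN mod 7 = 2 (0 = Monday), the day is Wednesday.

Wednesday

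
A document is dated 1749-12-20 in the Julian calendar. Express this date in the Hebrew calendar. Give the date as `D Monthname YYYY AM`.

Both dates share Julian Day Number 2360234; in the Hebrew calendar that is 22 Tevet 5510 AM.

22 Tevet 5510 AM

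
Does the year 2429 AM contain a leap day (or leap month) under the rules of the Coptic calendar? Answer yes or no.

2429 mod 4 = 1; in the Coptic calendar a year is leap when year mod 4 = 3, so it is a common year.

no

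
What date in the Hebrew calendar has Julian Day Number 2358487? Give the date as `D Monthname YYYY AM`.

JDN 2358487 is 20 March 1745 in the Gregorian calendar.
In the Hebrew calendar that day is 16 Adar II 5505 AM.

16 Adar II 5505 AM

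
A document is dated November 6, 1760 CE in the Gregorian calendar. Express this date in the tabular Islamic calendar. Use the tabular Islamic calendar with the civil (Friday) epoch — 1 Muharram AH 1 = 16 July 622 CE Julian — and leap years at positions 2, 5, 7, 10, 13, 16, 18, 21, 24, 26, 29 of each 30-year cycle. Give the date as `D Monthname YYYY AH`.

Julian Day Number of the source date = 2364197.
Converting JDN 2364197 to the tabular Islamic calendar gives 27 Rabi' al-Awwal 1174 AH.

27 Rabi' al-Awwal 1174 AH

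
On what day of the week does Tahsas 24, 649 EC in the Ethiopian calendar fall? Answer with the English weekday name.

This is JDN 1961016 (23 December 656 Gregorian).
JDN 1961016 mod 7 = 1, and JDN 0 was a Monday, so this is a Tuesday.

Tuesday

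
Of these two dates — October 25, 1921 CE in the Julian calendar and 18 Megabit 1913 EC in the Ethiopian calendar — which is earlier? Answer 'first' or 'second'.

second

First date → JDN 2423001; second date → JDN 2422776.
JDN 2422776 < JDN 2423001, so the second date is earlier.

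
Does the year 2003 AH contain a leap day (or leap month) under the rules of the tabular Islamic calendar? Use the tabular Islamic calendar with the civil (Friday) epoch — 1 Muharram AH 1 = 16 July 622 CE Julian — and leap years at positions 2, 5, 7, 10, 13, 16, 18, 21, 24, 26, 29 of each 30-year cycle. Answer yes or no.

no

Year 2003 AH is year 23 of its 30-year cycle; leap positions are 2, 5, 7, 10, 13, 16, 18, 21, 24, 26, 29, so it is a common year (354 days).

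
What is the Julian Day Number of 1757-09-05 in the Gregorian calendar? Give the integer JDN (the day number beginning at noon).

2363039

JDN 2451545 is 1 January 2000 CE (Gregorian); the target day is −88506 days from there, so JDN = 2363039.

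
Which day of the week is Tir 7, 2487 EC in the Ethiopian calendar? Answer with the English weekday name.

This is JDN 2632358 (18 January 2495 Gregorian).
2632358 ≡ 1 (mod 7); counting from Monday = 0 gives Tuesday.

Tuesday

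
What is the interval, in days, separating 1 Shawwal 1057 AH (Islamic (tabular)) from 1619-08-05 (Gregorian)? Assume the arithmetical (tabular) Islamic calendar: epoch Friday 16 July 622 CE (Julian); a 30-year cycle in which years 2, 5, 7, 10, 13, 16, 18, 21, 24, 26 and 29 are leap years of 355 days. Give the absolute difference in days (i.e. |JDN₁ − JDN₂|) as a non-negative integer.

First date → JDN 2322917; second date → JDN 2312604.
The interval is |2322917 − 2312604| = 10313 days.

10313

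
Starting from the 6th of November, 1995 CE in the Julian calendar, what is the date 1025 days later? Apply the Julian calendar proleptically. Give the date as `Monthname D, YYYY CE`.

August 27, 1998 CE

Counting 1025 days forward from JDN 2450041 reaches JDN 2451066, which is August 27, 1998 CE.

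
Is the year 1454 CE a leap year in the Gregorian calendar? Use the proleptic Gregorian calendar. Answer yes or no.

no

1454 is not divisible by 4, so it is a common year.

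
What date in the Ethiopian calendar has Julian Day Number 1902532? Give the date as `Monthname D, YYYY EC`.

JDN 1902532 is 7 November 496 in the proleptic Gregorian calendar.
In the Ethiopian calendar that day is Hidar 10, 489 EC.

Hidar 10, 489 EC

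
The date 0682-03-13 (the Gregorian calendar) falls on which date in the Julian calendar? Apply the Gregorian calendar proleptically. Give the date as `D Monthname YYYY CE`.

The Julian–Gregorian offset here is 3 days (Julian trailing).
13 March 682 Gregorian − 3 days → 10 March 682 Julian.

10 March 682 CE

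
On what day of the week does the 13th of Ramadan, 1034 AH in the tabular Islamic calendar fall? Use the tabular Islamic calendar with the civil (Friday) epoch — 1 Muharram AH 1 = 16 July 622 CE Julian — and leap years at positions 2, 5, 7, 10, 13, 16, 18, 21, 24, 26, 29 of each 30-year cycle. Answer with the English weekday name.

This is JDN 2314749 (19 June 1625 Gregorian).
2314749 ≡ 3 (mod 7); counting from Monday = 0 gives Thursday.

Thursday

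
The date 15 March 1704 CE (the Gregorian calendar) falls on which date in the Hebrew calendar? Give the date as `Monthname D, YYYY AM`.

Adar II 9, 5464 AM

Julian Day Number of the source date = 2343507.
Converting JDN 2343507 to the Hebrew calendar gives 9 Adar II 5464 AM.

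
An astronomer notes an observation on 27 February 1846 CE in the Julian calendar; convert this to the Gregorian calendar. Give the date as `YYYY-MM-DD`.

The Julian–Gregorian offset here is 12 days (Julian trailing).
27 February 1846 Julian + 12 days → 11 March 1846 Gregorian.

1846-03-11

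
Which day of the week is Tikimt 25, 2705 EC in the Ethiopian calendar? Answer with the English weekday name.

Sunday

This is JDN 2711911 (10 November 2712 Gregorian).
JDN 2711911 mod 7 = 6, and JDN 0 was a Monday, so this is a Sunday.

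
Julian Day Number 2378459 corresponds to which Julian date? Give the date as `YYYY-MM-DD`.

1799-11-13

JDN 2378459 is 24 November 1799 in the Gregorian calendar.
In the Julian calendar that day is 1799-11-13.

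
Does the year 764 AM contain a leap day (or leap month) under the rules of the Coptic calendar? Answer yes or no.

764 mod 4 = 0; in the Coptic calendar a year is leap when year mod 4 = 3, so it is a common year.

no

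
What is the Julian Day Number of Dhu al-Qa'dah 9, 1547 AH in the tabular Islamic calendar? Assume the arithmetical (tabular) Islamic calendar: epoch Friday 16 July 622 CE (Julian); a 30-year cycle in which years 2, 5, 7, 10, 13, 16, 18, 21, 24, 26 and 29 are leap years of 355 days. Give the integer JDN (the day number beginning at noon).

Equivalently 5 May 2123 (Gregorian).
JDN 2299161 is 15 October 1582 CE (Gregorian); the target day is +197433 days from there, so JDN = 2496594.

2496594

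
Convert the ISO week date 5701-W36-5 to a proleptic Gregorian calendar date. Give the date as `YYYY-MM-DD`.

5701-09-09

ISO week 1 of 5701 is the week containing the first Thursday of 5701.
Week 36, day 5 (Friday) lands on 5701-09-09.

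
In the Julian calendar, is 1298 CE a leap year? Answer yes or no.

1298 mod 4 = 2, so it is a common year in the Julian calendar.

no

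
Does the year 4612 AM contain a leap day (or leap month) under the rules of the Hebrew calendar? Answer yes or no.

Hebrew year 4612 is year 14 of its 19-year Metonic cycle; leap years are at positions 3, 6, 8, 11, 14, 17, 19, so it is a leap year (13 months).

yes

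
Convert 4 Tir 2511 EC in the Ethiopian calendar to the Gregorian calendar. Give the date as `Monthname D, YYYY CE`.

Both dates share Julian Day Number 2641121; in the Gregorian calendar that is 16 January 2519 CE.

January 16, 2519 CE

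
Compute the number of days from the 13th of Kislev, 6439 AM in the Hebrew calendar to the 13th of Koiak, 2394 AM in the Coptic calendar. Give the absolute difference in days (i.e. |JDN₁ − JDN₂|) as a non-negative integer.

First date → JDN 2699502; second date → JDN 2699175.
The interval is |2699502 − 2699175| = 327 days.

327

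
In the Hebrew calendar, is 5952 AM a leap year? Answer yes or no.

no

Hebrew year 5952 is year 5 of its 19-year Metonic cycle; leap years are at positions 3, 6, 8, 11, 14, 17, 19, so it is a common year (12 months).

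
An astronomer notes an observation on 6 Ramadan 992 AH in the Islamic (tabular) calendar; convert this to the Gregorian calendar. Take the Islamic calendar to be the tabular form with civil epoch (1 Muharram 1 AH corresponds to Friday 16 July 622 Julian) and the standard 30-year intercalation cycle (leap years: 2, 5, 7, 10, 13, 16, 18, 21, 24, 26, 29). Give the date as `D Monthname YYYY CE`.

Both dates share Julian Day Number 2299858; in the Gregorian calendar that is 11 September 1584 CE.

11 September 1584 CE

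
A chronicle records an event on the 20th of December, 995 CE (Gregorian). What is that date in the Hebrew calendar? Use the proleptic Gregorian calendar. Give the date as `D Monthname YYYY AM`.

Both dates share Julian Day Number 2084830; in the Hebrew calendar that is 19 Tevet 4756 AM.

19 Tevet 4756 AM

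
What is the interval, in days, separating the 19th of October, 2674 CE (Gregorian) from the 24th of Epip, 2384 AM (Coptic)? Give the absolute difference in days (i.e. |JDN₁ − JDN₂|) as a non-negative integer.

2266

First date → JDN 2698010; second date → JDN 2695744.
The interval is |2698010 − 2695744| = 2266 days.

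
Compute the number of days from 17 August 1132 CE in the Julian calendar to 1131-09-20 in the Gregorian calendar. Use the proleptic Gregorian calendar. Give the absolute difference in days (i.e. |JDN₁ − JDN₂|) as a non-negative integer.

339

JDN of the first date = 2134750.
JDN of the second date = 2134411.
|2134411 − 2134750| = 339.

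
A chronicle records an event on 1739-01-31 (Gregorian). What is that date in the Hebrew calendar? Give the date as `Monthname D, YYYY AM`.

Julian Day Number of the source date = 2356247.
Converting JDN 2356247 to the Hebrew calendar gives 22 Shevat 5499 AM.

Shevat 22, 5499 AM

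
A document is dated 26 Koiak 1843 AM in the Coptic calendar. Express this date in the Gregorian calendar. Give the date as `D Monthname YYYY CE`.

5 January 2127 CE

Julian Day Number of the source date = 2497935.
Converting JDN 2497935 to the Gregorian calendar gives 5 January 2127 CE.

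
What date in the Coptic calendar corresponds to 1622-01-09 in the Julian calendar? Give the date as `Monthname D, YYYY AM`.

Tobi 14, 1338 AM

Both dates share Julian Day Number 2313502; in the Coptic calendar that is 14 Tobi 1338 AM.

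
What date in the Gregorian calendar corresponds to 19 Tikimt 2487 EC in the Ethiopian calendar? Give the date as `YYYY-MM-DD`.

Julian Day Number of the source date = 2632280.
Converting JDN 2632280 to the Gregorian calendar gives 1 November 2494 CE.

2494-11-01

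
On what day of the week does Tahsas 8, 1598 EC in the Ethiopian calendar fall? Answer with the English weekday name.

This is JDN 2307622 (14 December 1605 Gregorian).
2307622 ≡ 2 (mod 7); counting from Monday = 0 gives Wednesday.

Wednesday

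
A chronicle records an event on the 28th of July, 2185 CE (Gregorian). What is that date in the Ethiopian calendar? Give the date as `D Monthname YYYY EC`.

Both dates share Julian Day Number 2519324; in the Ethiopian calendar that is 20 Hamle 2177 EC.

20 Hamle 2177 EC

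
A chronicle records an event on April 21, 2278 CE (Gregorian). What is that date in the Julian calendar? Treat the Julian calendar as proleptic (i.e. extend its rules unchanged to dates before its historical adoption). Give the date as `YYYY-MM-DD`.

At this point the Julian calendar is 15 days behind the Gregorian.
21 April 2278 Gregorian − 15 days → 6 April 2278 Julian.

2278-04-06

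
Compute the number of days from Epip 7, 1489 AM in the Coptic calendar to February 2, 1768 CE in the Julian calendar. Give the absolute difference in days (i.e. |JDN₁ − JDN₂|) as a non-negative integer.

1976

First date → JDN 2368828; second date → JDN 2366852.
The interval is |2368828 − 2366852| = 1976 days.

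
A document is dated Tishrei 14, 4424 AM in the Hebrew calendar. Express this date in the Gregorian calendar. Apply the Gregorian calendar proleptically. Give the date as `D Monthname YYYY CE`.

Both dates share Julian Day Number 1963483; in the Gregorian calendar that is 25 September 663 CE.

25 September 663 CE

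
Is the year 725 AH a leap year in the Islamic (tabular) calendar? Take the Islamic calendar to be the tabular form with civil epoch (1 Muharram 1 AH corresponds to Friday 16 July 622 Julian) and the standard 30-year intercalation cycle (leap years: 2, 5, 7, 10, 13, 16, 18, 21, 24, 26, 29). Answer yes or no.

yes

Year 725 AH is year 5 of its 30-year cycle; leap positions are 2, 5, 7, 10, 13, 16, 18, 21, 24, 26, 29, so it is a leap year (355 days).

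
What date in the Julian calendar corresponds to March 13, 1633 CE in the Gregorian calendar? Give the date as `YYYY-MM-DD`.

For dates in this range the Gregorian date is 10 days ahead of the Julian.
13 March 1633 Gregorian − 10 days → 3 March 1633 Julian.

1633-03-03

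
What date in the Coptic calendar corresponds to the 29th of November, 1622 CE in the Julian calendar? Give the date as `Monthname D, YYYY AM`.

Koiak 3, 1339 AM

Both dates share Julian Day Number 2313826; in the Coptic calendar that is 3 Koiak 1339 AM.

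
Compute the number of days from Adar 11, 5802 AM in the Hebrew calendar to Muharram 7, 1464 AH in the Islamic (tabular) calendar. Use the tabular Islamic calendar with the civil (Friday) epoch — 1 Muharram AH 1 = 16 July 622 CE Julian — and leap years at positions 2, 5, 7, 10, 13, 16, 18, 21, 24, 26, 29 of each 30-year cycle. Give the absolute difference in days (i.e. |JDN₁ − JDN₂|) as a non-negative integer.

JDN of the first date = 2466947.
JDN of the second date = 2466884.
|2466884 − 2466947| = 63.

63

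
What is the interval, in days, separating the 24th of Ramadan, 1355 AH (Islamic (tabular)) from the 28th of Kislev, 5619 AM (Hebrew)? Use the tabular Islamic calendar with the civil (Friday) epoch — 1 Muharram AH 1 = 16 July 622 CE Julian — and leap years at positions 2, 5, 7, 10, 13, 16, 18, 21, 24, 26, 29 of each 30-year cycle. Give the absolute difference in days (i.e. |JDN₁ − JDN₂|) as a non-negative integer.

28492

First date → JDN 2428511; second date → JDN 2400019.
The interval is |2428511 − 2400019| = 28492 days.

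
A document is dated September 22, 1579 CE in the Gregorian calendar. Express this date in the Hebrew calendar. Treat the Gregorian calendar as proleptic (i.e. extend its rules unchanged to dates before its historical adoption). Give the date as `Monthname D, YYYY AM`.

Elul 21, 5339 AM

Both dates share Julian Day Number 2298042; in the Hebrew calendar that is 21 Elul 5339 AM.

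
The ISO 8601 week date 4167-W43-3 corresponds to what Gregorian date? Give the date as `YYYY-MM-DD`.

ISO week 1 of 4167 is the week containing the first Thursday of 4167.
Week 43, day 3 (Wednesday) lands on 4167-10-21.

4167-10-21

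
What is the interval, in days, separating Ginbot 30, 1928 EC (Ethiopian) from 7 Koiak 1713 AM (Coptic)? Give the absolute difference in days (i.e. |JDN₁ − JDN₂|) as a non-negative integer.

First date → JDN 2428327; second date → JDN 2450434.
The interval is |2428327 − 2450434| = 22107 days.

22107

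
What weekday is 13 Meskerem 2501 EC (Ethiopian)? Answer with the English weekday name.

In the Gregorian calendar this is 27 September 2508 (JDN 2637358).
JDN 2637358 mod 7 = 3, and JDN 0 was a Monday, so this is a Thursday.

Thursday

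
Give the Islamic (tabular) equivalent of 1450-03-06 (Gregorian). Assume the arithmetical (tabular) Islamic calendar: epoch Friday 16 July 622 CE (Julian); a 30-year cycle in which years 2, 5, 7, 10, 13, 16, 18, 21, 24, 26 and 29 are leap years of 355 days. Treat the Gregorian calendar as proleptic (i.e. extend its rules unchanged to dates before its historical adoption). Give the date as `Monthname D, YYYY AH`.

Both dates share Julian Day Number 2250726; in the tabular Islamic calendar that is 12 Muharram 854 AH.

Muharram 12, 854 AH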